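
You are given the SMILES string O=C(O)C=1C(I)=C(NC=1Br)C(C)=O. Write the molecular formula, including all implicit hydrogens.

C7H5BrINO3

Walk through each heavy atom and fill implicit hydrogens from standard valence (C 4, N 3, O 2, S 2, halogen 1):
  atom 1: O, bond orders sum to 2 (valence 2) → 0 H
  atom 2: C, bond orders sum to 4 (valence 4) → 0 H
  atom 3: O, bond orders sum to 1 (valence 2) → 1 H
  atom 4: C, bond orders sum to 4 (valence 4) → 0 H
  atom 5: C, bond orders sum to 4 (valence 4) → 0 H
  atom 6: I (halogen, monovalent) → 0 H
  atom 7: C, bond orders sum to 4 (valence 4) → 0 H
  atom 8: N, bond orders sum to 2 (valence 3) → 1 H
  atom 9: C, bond orders sum to 4 (valence 4) → 0 H
  atom 10: Br (halogen, monovalent) → 0 H
  atom 11: C, bond orders sum to 4 (valence 4) → 0 H
  atom 12: C, bond orders sum to 1 (valence 4) → 3 H
  atom 13: O, bond orders sum to 2 (valence 2) → 0 H
Totals → C:7, H:5, Br:1, I:1, N:1, O:3.
In Hill order: C7H5BrINO3.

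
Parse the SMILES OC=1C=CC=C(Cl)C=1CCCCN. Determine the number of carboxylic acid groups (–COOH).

0

Scan the SMILES for the carboxylic acid motif — none present.
Groups that are present: 1 hydroxyl, 1 primary amine.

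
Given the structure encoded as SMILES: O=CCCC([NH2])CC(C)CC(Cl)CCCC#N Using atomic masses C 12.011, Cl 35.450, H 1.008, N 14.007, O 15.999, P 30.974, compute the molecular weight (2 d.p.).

First, the molecular formula is C13H23ClN2O (counting implicit H from valence).
  C: 13 × 12.011 = 156.143
  Cl: 1 × 35.450 = 35.450
  H: 23 × 1.008 = 23.184
  N: 2 × 14.007 = 28.014
  O: 1 × 15.999 = 15.999
Sum: 13×12.011 + 1×35.450 + 23×1.008 + 2×14.007 + 1×15.999 = 258.790 → 258.79 g/mol.

258.79 g/mol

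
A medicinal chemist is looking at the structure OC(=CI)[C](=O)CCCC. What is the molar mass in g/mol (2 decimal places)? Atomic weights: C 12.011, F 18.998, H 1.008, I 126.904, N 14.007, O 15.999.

254.07 g/mol

First, the molecular formula is C7H11IO2 (counting implicit H from valence).
  C: 7 × 12.011 = 84.077
  H: 11 × 1.008 = 11.088
  I: 1 × 126.904 = 126.904
  O: 2 × 15.999 = 31.998
Sum: 7×12.011 + 11×1.008 + 1×126.904 + 2×15.999 = 254.067 → 254.07 g/mol.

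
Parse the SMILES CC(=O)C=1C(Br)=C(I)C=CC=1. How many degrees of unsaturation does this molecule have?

Degree of unsaturation = (number of rings) + (number of π bonds).
Ring closures in the SMILES: 1.
π bonds: 4 double bonds (each 1 DoU) → 4 DoU from unsaturation.
Total DoU = 1 + 4 = 5.

5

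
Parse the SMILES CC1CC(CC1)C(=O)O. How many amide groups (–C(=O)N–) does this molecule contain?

0

Scan the SMILES for the amide motif — none present.
Groups that are present: 1 carboxylic acid.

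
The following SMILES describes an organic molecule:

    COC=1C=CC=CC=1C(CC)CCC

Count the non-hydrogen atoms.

Every atom symbol written in the SMILES (organic subset) is one heavy atom; implicit H are not written.
Heavy atoms by element → C:13, O:1.
Total: 14.

14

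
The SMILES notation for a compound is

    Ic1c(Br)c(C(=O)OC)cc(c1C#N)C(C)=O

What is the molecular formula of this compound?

C11H7BrINO3

Walk through each heavy atom and fill implicit hydrogens from standard valence (C 4, N 3, O 2, S 2, halogen 1); for lowercase aromatic atoms, an aromatic c carries 1 H when it has two neighbours and 0 H with three, and aromatic n carries 0 H:
  atom 1: I (halogen, monovalent) → 0 H
  atom 2: aromatic c, 3 neighbours → 0 H
  atom 3: aromatic c, 3 neighbours → 0 H
  atom 4: Br (halogen, monovalent) → 0 H
  atom 5: aromatic c, 3 neighbours → 0 H
  atom 6: C, bond orders sum to 4 (valence 4) → 0 H
  atom 7: O, bond orders sum to 2 (valence 2) → 0 H
  atom 8: O, bond orders sum to 2 (valence 2) → 0 H
  atom 9: C, bond orders sum to 1 (valence 4) → 3 H
  atom 10: aromatic c, 2 neighbours → 1 H
  atom 11: aromatic c, 3 neighbours → 0 H
  atom 12: aromatic c, 3 neighbours → 0 H
  atom 13: C, bond orders sum to 4 (valence 4) → 0 H
  atom 14: N, bond orders sum to 3 (valence 3) → 0 H
  atom 15: C, bond orders sum to 4 (valence 4) → 0 H
  atom 16: C, bond orders sum to 1 (valence 4) → 3 H
  atom 17: O, bond orders sum to 2 (valence 2) → 0 H
Totals → C:11, H:7, Br:1, I:1, N:1, O:3.
In Hill order: C11H7BrINO3.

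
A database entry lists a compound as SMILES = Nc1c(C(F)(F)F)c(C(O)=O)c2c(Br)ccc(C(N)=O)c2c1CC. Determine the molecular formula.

Walk through each heavy atom and fill implicit hydrogens from standard valence (C 4, N 3, O 2, S 2, halogen 1); for lowercase aromatic atoms, an aromatic c carries 1 H when it has two neighbours and 0 H with three, and aromatic n carries 0 H:
  atom 1: N, bond orders sum to 1 (valence 3) → 2 H
  atom 2: aromatic c, 3 neighbours → 0 H
  atom 3: aromatic c, 3 neighbours → 0 H
  atom 4: C, bond orders sum to 4 (valence 4) → 0 H
  atom 5: F (halogen, monovalent) → 0 H
  atom 6: F (halogen, monovalent) → 0 H
  atom 7: F (halogen, monovalent) → 0 H
  atom 8: aromatic c, 3 neighbours → 0 H
  atom 9: C, bond orders sum to 4 (valence 4) → 0 H
  atom 10: O, bond orders sum to 1 (valence 2) → 1 H
  atom 11: O, bond orders sum to 2 (valence 2) → 0 H
  atom 12: aromatic c, 3 neighbours → 0 H
  atom 13: aromatic c, 3 neighbours → 0 H
  atom 14: Br (halogen, monovalent) → 0 H
  atom 15: aromatic c, 2 neighbours → 1 H
  atom 16: aromatic c, 2 neighbours → 1 H
  atom 17: aromatic c, 3 neighbours → 0 H
  atom 18: C, bond orders sum to 4 (valence 4) → 0 H
  atom 19: N, bond orders sum to 1 (valence 3) → 2 H
  atom 20: O, bond orders sum to 2 (valence 2) → 0 H
  atom 21: aromatic c, 3 neighbours → 0 H
  atom 22: aromatic c, 3 neighbours → 0 H
  atom 23: C, bond orders sum to 2 (valence 4) → 2 H
  atom 24: C, bond orders sum to 1 (valence 4) → 3 H
Totals → C:15, H:12, Br:1, F:3, N:2, O:3.

C15H12BrF3N2O3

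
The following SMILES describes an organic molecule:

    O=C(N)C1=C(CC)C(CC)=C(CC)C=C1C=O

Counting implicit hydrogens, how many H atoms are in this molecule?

19

Walk through each heavy atom and fill implicit hydrogens from standard valence (C 4, N 3, O 2, S 2, halogen 1):
  atom 1: O, bond orders sum to 2 (valence 2) → 0 H
  atom 2: C, bond orders sum to 4 (valence 4) → 0 H
  atom 3: N, bond orders sum to 1 (valence 3) → 2 H
  atom 4: C, bond orders sum to 4 (valence 4) → 0 H
  atom 5: C, bond orders sum to 4 (valence 4) → 0 H
  atom 6: C, bond orders sum to 2 (valence 4) → 2 H
  atom 7: C, bond orders sum to 1 (valence 4) → 3 H
  atom 8: C, bond orders sum to 4 (valence 4) → 0 H
  atom 9: C, bond orders sum to 2 (valence 4) → 2 H
  atom 10: C, bond orders sum to 1 (valence 4) → 3 H
  atom 11: C, bond orders sum to 4 (valence 4) → 0 H
  atom 12: C, bond orders sum to 2 (valence 4) → 2 H
  atom 13: C, bond orders sum to 1 (valence 4) → 3 H
  atom 14: C, bond orders sum to 3 (valence 4) → 1 H
  atom 15: C, bond orders sum to 4 (valence 4) → 0 H
  atom 16: C, bond orders sum to 3 (valence 4) → 1 H
  atom 17: O, bond orders sum to 2 (valence 2) → 0 H
Total hydrogens: 19.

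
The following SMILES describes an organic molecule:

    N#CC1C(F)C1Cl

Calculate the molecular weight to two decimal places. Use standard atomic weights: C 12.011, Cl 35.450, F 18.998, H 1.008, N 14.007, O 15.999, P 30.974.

119.52 g/mol

First, the molecular formula is C4H3ClFN (counting implicit H from valence).
  C: 4 × 12.011 = 48.044
  Cl: 1 × 35.450 = 35.450
  F: 1 × 18.998 = 18.998
  H: 3 × 1.008 = 3.024
  N: 1 × 14.007 = 14.007
Sum: 4×12.011 + 1×35.450 + 1×18.998 + 3×1.008 + 1×14.007 = 119.523 → 119.52 g/mol.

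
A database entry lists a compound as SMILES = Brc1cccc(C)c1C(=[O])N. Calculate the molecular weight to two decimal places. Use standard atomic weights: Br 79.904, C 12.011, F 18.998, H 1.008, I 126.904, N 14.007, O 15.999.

214.06 g/mol

First, the molecular formula is C8H8BrNO (counting implicit H from valence).
  Br: 1 × 79.904 = 79.904
  C: 8 × 12.011 = 96.088
  H: 8 × 1.008 = 8.064
  N: 1 × 14.007 = 14.007
  O: 1 × 15.999 = 15.999
Sum: 1×79.904 + 8×12.011 + 8×1.008 + 1×14.007 + 1×15.999 = 214.062 → 214.06 g/mol.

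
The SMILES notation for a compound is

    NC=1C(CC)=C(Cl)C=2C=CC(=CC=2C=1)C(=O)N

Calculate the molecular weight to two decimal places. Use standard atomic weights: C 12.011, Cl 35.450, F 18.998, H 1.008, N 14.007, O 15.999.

First, the molecular formula is C13H13ClN2O (counting implicit H from valence).
  C: 13 × 12.011 = 156.143
  Cl: 1 × 35.450 = 35.450
  H: 13 × 1.008 = 13.104
  N: 2 × 14.007 = 28.014
  O: 1 × 15.999 = 15.999
Sum: 13×12.011 + 1×35.450 + 13×1.008 + 2×14.007 + 1×15.999 = 248.710 → 248.71 g/mol.

248.71 g/mol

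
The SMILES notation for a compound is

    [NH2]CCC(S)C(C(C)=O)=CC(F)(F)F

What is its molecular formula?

C8H12F3NOS

Walk through each heavy atom and fill implicit hydrogens from standard valence (C 4, N 3, O 2, S 2, halogen 1):
  atom 1: N with explicit H count 2
  atom 2: C, bond orders sum to 2 (valence 4) → 2 H
  atom 3: C, bond orders sum to 2 (valence 4) → 2 H
  atom 4: C, bond orders sum to 3 (valence 4) → 1 H
  atom 5: S, bond orders sum to 1 (valence 2) → 1 H
  atom 6: C, bond orders sum to 4 (valence 4) → 0 H
  atom 7: C, bond orders sum to 4 (valence 4) → 0 H
  atom 8: C, bond orders sum to 1 (valence 4) → 3 H
  atom 9: O, bond orders sum to 2 (valence 2) → 0 H
  atom 10: C, bond orders sum to 3 (valence 4) → 1 H
  atom 11: C, bond orders sum to 4 (valence 4) → 0 H
  atom 12: F (halogen, monovalent) → 0 H
  atom 13: F (halogen, monovalent) → 0 H
  atom 14: F (halogen, monovalent) → 0 H
Totals → C:8, H:12, F:3, N:1, O:1, S:1.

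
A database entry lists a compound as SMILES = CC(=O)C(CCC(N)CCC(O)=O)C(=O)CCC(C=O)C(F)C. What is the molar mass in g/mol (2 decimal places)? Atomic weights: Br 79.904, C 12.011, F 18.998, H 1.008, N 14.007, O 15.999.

331.38 g/mol

First, the molecular formula is C16H26FNO5 (counting implicit H from valence).
  C: 16 × 12.011 = 192.176
  F: 1 × 18.998 = 18.998
  H: 26 × 1.008 = 26.208
  N: 1 × 14.007 = 14.007
  O: 5 × 15.999 = 79.995
Sum: 16×12.011 + 1×18.998 + 26×1.008 + 1×14.007 + 5×15.999 = 331.384 → 331.38 g/mol.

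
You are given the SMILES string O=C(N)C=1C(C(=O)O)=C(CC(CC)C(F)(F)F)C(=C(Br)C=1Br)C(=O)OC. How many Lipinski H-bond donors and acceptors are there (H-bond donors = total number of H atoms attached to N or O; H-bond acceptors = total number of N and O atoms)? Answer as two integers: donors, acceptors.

3, 6

Donors: find every N or O and count the H atoms it carries.
  atom 1 (O): bond orders sum to 2 → 0 H
  atom 3 (N): bond orders sum to 1 → 2 H
  atom 7 (O): bond orders sum to 2 → 0 H
  atom 8 (O): bond orders sum to 1 → 1 H
  atom 24 (O): bond orders sum to 2 → 0 H
  atom 25 (O): bond orders sum to 2 → 0 H
Lipinski HBD = 3.
Acceptors: N atoms = 1, O atoms = 5 → HBA = 6.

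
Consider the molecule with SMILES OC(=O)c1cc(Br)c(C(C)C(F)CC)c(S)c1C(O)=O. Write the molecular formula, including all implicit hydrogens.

Walk through each heavy atom and fill implicit hydrogens from standard valence (C 4, N 3, O 2, S 2, halogen 1); for lowercase aromatic atoms, an aromatic c carries 1 H when it has two neighbours and 0 H with three, and aromatic n carries 0 H:
  atom 1: O, bond orders sum to 1 (valence 2) → 1 H
  atom 2: C, bond orders sum to 4 (valence 4) → 0 H
  atom 3: O, bond orders sum to 2 (valence 2) → 0 H
  atom 4: aromatic c, 3 neighbours → 0 H
  atom 5: aromatic c, 2 neighbours → 1 H
  atom 6: aromatic c, 3 neighbours → 0 H
  atom 7: Br (halogen, monovalent) → 0 H
  atom 8: aromatic c, 3 neighbours → 0 H
  atom 9: C, bond orders sum to 3 (valence 4) → 1 H
  atom 10: C, bond orders sum to 1 (valence 4) → 3 H
  atom 11: C, bond orders sum to 3 (valence 4) → 1 H
  atom 12: F (halogen, monovalent) → 0 H
  atom 13: C, bond orders sum to 2 (valence 4) → 2 H
  atom 14: C, bond orders sum to 1 (valence 4) → 3 H
  atom 15: aromatic c, 3 neighbours → 0 H
  atom 16: S, bond orders sum to 1 (valence 2) → 1 H
  atom 17: aromatic c, 3 neighbours → 0 H
  atom 18: C, bond orders sum to 4 (valence 4) → 0 H
  atom 19: O, bond orders sum to 1 (valence 2) → 1 H
  atom 20: O, bond orders sum to 2 (valence 2) → 0 H
Totals → C:13, H:14, Br:1, F:1, O:4, S:1.

C13H14BrFO4S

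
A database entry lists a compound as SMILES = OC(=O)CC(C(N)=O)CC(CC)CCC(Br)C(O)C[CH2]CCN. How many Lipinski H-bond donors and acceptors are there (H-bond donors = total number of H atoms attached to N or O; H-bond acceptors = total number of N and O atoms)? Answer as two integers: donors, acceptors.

6, 6

Donors: find every N or O and count the H atoms it carries.
  atom 1 (O): bond orders sum to 1 → 1 H
  atom 3 (O): bond orders sum to 2 → 0 H
  atom 7 (N): bond orders sum to 1 → 2 H
  atom 8 (O): bond orders sum to 2 → 0 H
  atom 18 (O): bond orders sum to 1 → 1 H
  atom 23 (N): bond orders sum to 1 → 2 H
Lipinski HBD = 6.
Acceptors: N atoms = 2, O atoms = 4 → HBA = 6.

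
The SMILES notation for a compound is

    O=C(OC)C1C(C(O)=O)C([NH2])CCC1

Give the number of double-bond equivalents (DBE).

3

Degree of unsaturation = (number of rings) + (number of π bonds).
Ring closures in the SMILES: 1.
π bonds: 2 double bonds (each 1 DoU) → 2 DoU from unsaturation.
Total DoU = 1 + 2 = 3.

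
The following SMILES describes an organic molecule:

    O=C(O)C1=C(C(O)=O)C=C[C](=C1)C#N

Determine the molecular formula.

Walk through each heavy atom and fill implicit hydrogens from standard valence (C 4, N 3, O 2, S 2, halogen 1):
  atom 1: O, bond orders sum to 2 (valence 2) → 0 H
  atom 2: C, bond orders sum to 4 (valence 4) → 0 H
  atom 3: O, bond orders sum to 1 (valence 2) → 1 H
  atom 4: C, bond orders sum to 4 (valence 4) → 0 H
  atom 5: C, bond orders sum to 4 (valence 4) → 0 H
  atom 6: C, bond orders sum to 4 (valence 4) → 0 H
  atom 7: O, bond orders sum to 1 (valence 2) → 1 H
  atom 8: O, bond orders sum to 2 (valence 2) → 0 H
  atom 9: C, bond orders sum to 3 (valence 4) → 1 H
  atom 10: C, bond orders sum to 3 (valence 4) → 1 H
  atom 11: C with explicit H count 0
  atom 12: C, bond orders sum to 3 (valence 4) → 1 H
  atom 13: C, bond orders sum to 4 (valence 4) → 0 H
  atom 14: N, bond orders sum to 3 (valence 3) → 0 H
Totals → C:9, H:5, N:1, O:4.

C9H5NO4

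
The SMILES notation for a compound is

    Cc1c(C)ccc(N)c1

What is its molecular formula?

Walk through each heavy atom and fill implicit hydrogens from standard valence (C 4, N 3, O 2, S 2, halogen 1); for lowercase aromatic atoms, an aromatic c carries 1 H when it has two neighbours and 0 H with three, and aromatic n carries 0 H:
  atom 1: C, bond orders sum to 1 (valence 4) → 3 H
  atom 2: aromatic c, 3 neighbours → 0 H
  atom 3: aromatic c, 3 neighbours → 0 H
  atom 4: C, bond orders sum to 1 (valence 4) → 3 H
  atom 5: aromatic c, 2 neighbours → 1 H
  atom 6: aromatic c, 2 neighbours → 1 H
  atom 7: aromatic c, 3 neighbours → 0 H
  atom 8: N, bond orders sum to 1 (valence 3) → 2 H
  atom 9: aromatic c, 2 neighbours → 1 H
Totals → C:8, H:11, N:1.

C8H11N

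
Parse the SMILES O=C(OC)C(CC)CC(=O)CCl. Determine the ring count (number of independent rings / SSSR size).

In SMILES, each pair of matching ring-closure digits denotes one ring-closing bond; the number of such bonds equals the number of independent rings.
Ring-closure bonds here: 0.

0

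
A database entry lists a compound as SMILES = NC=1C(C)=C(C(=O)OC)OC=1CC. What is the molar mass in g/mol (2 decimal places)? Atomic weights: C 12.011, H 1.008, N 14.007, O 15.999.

183.21 g/mol

First, the molecular formula is C9H13NO3 (counting implicit H from valence).
  C: 9 × 12.011 = 108.099
  H: 13 × 1.008 = 13.104
  N: 1 × 14.007 = 14.007
  O: 3 × 15.999 = 47.997
Sum: 9×12.011 + 13×1.008 + 1×14.007 + 3×15.999 = 183.207 → 183.21 g/mol.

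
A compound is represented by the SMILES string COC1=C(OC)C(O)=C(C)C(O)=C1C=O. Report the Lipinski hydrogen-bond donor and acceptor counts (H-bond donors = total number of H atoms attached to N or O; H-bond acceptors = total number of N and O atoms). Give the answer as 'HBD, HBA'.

Donors: find every N or O and count the H atoms it carries.
  atom 2 (O): bond orders sum to 2 → 0 H
  atom 5 (O): bond orders sum to 2 → 0 H
  atom 8 (O): bond orders sum to 1 → 1 H
  atom 12 (O): bond orders sum to 1 → 1 H
  atom 15 (O): bond orders sum to 2 → 0 H
Lipinski HBD = 2.
Acceptors: N atoms = 0, O atoms = 5 → HBA = 5.

2, 5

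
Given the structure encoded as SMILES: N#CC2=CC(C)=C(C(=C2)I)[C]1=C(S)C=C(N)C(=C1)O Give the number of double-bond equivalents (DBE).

Degree of unsaturation = (number of rings) + (number of π bonds).
Ring closures in the SMILES: 2.
π bonds: 6 double bonds (each 1 DoU), 1 triple bond (each 2 DoU) → 8 DoU from unsaturation.
Total DoU = 2 + 8 = 10.

10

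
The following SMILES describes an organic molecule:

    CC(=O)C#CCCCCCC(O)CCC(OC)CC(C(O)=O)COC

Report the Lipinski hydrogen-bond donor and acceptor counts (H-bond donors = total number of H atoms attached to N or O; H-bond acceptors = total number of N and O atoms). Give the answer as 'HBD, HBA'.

Donors: find every N or O and count the H atoms it carries.
  atom 3 (O): bond orders sum to 2 → 0 H
  atom 12 (O): bond orders sum to 1 → 1 H
  atom 16 (O): bond orders sum to 2 → 0 H
  atom 21 (O): bond orders sum to 1 → 1 H
  atom 22 (O): bond orders sum to 2 → 0 H
  atom 24 (O): bond orders sum to 2 → 0 H
Lipinski HBD = 2.
Acceptors: N atoms = 0, O atoms = 6 → HBA = 6.

2, 6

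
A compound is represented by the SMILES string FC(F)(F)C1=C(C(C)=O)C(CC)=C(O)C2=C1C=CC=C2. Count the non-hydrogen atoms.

20

Every atom symbol written in the SMILES (organic subset) is one heavy atom; implicit H are not written.
Heavy atoms by element → C:15, F:3, O:2.
Total: 20.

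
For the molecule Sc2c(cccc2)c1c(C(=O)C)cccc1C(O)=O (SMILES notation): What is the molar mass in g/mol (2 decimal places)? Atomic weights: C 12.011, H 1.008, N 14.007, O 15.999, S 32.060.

First, the molecular formula is C15H12O3S (counting implicit H from valence).
  C: 15 × 12.011 = 180.165
  H: 12 × 1.008 = 12.096
  O: 3 × 15.999 = 47.997
  S: 1 × 32.060 = 32.060
Sum: 15×12.011 + 12×1.008 + 3×15.999 + 1×32.060 = 272.318 → 272.32 g/mol.

272.32 g/mol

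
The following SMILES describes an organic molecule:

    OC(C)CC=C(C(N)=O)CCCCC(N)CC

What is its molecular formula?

Walk through each heavy atom and fill implicit hydrogens from standard valence (C 4, N 3, O 2, S 2, halogen 1):
  atom 1: O, bond orders sum to 1 (valence 2) → 1 H
  atom 2: C, bond orders sum to 3 (valence 4) → 1 H
  atom 3: C, bond orders sum to 1 (valence 4) → 3 H
  atom 4: C, bond orders sum to 2 (valence 4) → 2 H
  atom 5: C, bond orders sum to 3 (valence 4) → 1 H
  atom 6: C, bond orders sum to 4 (valence 4) → 0 H
  atom 7: C, bond orders sum to 4 (valence 4) → 0 H
  atom 8: N, bond orders sum to 1 (valence 3) → 2 H
  atom 9: O, bond orders sum to 2 (valence 2) → 0 H
  atom 10: C, bond orders sum to 2 (valence 4) → 2 H
  atom 11: C, bond orders sum to 2 (valence 4) → 2 H
  atom 12: C, bond orders sum to 2 (valence 4) → 2 H
  atom 13: C, bond orders sum to 2 (valence 4) → 2 H
  atom 14: C, bond orders sum to 3 (valence 4) → 1 H
  atom 15: N, bond orders sum to 1 (valence 3) → 2 H
  atom 16: C, bond orders sum to 2 (valence 4) → 2 H
  atom 17: C, bond orders sum to 1 (valence 4) → 3 H
Totals → C:13, H:26, N:2, O:2.
In Hill order: C13H26N2O2.

C13H26N2O2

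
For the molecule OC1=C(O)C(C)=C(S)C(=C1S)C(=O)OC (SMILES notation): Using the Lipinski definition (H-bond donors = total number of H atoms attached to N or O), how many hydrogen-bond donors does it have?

2

Donors: find every N or O and count the H atoms it carries.
  atom 1 (O): bond orders sum to 1 → 1 H
  atom 4 (O): bond orders sum to 1 → 1 H
  atom 13 (O): bond orders sum to 2 → 0 H
  atom 14 (O): bond orders sum to 2 → 0 H
Lipinski HBD = 2.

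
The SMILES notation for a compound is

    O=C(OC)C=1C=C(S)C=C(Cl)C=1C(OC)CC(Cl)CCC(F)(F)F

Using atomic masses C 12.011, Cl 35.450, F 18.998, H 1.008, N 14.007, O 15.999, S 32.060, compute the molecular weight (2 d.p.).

First, the molecular formula is C15H17Cl2F3O3S (counting implicit H from valence).
  C: 15 × 12.011 = 180.165
  Cl: 2 × 35.450 = 70.900
  F: 3 × 18.998 = 56.994
  H: 17 × 1.008 = 17.136
  O: 3 × 15.999 = 47.997
  S: 1 × 32.060 = 32.060
Sum: 15×12.011 + 2×35.450 + 3×18.998 + 17×1.008 + 3×15.999 + 1×32.060 = 405.252 → 405.25 g/mol.

405.25 g/mol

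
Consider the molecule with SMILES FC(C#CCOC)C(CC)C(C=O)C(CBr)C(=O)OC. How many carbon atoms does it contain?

Count every carbon token in the SMILES (each C, including those in ring-closure positions and inside branches).
Carbon count: 14.

14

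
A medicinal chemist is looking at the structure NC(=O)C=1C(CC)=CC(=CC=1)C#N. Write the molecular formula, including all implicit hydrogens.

C10H10N2O

Walk through each heavy atom and fill implicit hydrogens from standard valence (C 4, N 3, O 2, S 2, halogen 1):
  atom 1: N, bond orders sum to 1 (valence 3) → 2 H
  atom 2: C, bond orders sum to 4 (valence 4) → 0 H
  atom 3: O, bond orders sum to 2 (valence 2) → 0 H
  atom 4: C, bond orders sum to 4 (valence 4) → 0 H
  atom 5: C, bond orders sum to 4 (valence 4) → 0 H
  atom 6: C, bond orders sum to 2 (valence 4) → 2 H
  atom 7: C, bond orders sum to 1 (valence 4) → 3 H
  atom 8: C, bond orders sum to 3 (valence 4) → 1 H
  atom 9: C, bond orders sum to 4 (valence 4) → 0 H
  atom 10: C, bond orders sum to 3 (valence 4) → 1 H
  atom 11: C, bond orders sum to 3 (valence 4) → 1 H
  atom 12: C, bond orders sum to 4 (valence 4) → 0 H
  atom 13: N, bond orders sum to 3 (valence 3) → 0 H
Totals → C:10, H:10, N:2, O:1.
In Hill order: C10H10N2O.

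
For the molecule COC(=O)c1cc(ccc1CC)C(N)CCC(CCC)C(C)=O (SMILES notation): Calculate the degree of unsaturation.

Molecular formula: C19H29NO3.
DoU = (2C + 2 + N − H − X) / 2, where X is the halogen count and O/S are ignored.
    = (2·19 + 2 + 1 − 29 − 0) / 2 = 12 / 2 = 6.

6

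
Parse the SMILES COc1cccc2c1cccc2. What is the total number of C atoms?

11

Count every carbon token in the SMILES (each C, including those in ring-closure positions and inside branches).
Carbon count: 11.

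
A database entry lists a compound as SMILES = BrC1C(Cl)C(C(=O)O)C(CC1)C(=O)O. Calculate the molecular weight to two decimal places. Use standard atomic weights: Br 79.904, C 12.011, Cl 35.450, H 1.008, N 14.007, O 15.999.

First, the molecular formula is C8H10BrClO4 (counting implicit H from valence).
  Br: 1 × 79.904 = 79.904
  C: 8 × 12.011 = 96.088
  Cl: 1 × 35.450 = 35.450
  H: 10 × 1.008 = 10.080
  O: 4 × 15.999 = 63.996
Sum: 1×79.904 + 8×12.011 + 1×35.450 + 10×1.008 + 4×15.999 = 285.518 → 285.52 g/mol.

285.52 g/mol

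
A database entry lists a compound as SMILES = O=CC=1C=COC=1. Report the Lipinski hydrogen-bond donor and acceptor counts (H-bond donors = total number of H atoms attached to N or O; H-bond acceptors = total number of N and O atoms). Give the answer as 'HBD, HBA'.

Donors: find every N or O and count the H atoms it carries.
  atom 1 (O): bond orders sum to 2 → 0 H
  atom 6 (O): bond orders sum to 2 → 0 H
Lipinski HBD = 0.
Acceptors: N atoms = 0, O atoms = 2 → HBA = 2.

0, 2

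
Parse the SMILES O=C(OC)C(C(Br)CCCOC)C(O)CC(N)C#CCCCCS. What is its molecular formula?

Walk through each heavy atom and fill implicit hydrogens from standard valence (C 4, N 3, O 2, S 2, halogen 1):
  atom 1: O, bond orders sum to 2 (valence 2) → 0 H
  atom 2: C, bond orders sum to 4 (valence 4) → 0 H
  atom 3: O, bond orders sum to 2 (valence 2) → 0 H
  atom 4: C, bond orders sum to 1 (valence 4) → 3 H
  atom 5: C, bond orders sum to 3 (valence 4) → 1 H
  atom 6: C, bond orders sum to 3 (valence 4) → 1 H
  atom 7: Br (halogen, monovalent) → 0 H
  atom 8: C, bond orders sum to 2 (valence 4) → 2 H
  atom 9: C, bond orders sum to 2 (valence 4) → 2 H
  atom 10: C, bond orders sum to 2 (valence 4) → 2 H
  atom 11: O, bond orders sum to 2 (valence 2) → 0 H
  atom 12: C, bond orders sum to 1 (valence 4) → 3 H
  atom 13: C, bond orders sum to 3 (valence 4) → 1 H
  atom 14: O, bond orders sum to 1 (valence 2) → 1 H
  atom 15: C, bond orders sum to 2 (valence 4) → 2 H
  atom 16: C, bond orders sum to 3 (valence 4) → 1 H
  atom 17: N, bond orders sum to 1 (valence 3) → 2 H
  atom 18: C, bond orders sum to 4 (valence 4) → 0 H
  atom 19: C, bond orders sum to 4 (valence 4) → 0 H
  atom 20: C, bond orders sum to 2 (valence 4) → 2 H
  atom 21: C, bond orders sum to 2 (valence 4) → 2 H
  atom 22: C, bond orders sum to 2 (valence 4) → 2 H
  atom 23: C, bond orders sum to 2 (valence 4) → 2 H
  atom 24: S, bond orders sum to 1 (valence 2) → 1 H
Totals → C:17, H:30, Br:1, N:1, O:4, S:1.

C17H30BrNO4S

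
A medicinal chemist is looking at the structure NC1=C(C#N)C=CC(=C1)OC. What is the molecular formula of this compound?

C8H8N2O

Walk through each heavy atom and fill implicit hydrogens from standard valence (C 4, N 3, O 2, S 2, halogen 1):
  atom 1: N, bond orders sum to 1 (valence 3) → 2 H
  atom 2: C, bond orders sum to 4 (valence 4) → 0 H
  atom 3: C, bond orders sum to 4 (valence 4) → 0 H
  atom 4: C, bond orders sum to 4 (valence 4) → 0 H
  atom 5: N, bond orders sum to 3 (valence 3) → 0 H
  atom 6: C, bond orders sum to 3 (valence 4) → 1 H
  atom 7: C, bond orders sum to 3 (valence 4) → 1 H
  atom 8: C, bond orders sum to 4 (valence 4) → 0 H
  atom 9: C, bond orders sum to 3 (valence 4) → 1 H
  atom 10: O, bond orders sum to 2 (valence 2) → 0 H
  atom 11: C, bond orders sum to 1 (valence 4) → 3 H
Totals → C:8, H:8, N:2, O:1.
In Hill order: C8H8N2O.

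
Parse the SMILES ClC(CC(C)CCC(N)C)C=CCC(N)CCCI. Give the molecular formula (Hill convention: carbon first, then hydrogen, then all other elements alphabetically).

C15H30ClIN2

Walk through each heavy atom and fill implicit hydrogens from standard valence (C 4, N 3, O 2, S 2, halogen 1):
  atom 1: Cl (halogen, monovalent) → 0 H
  atom 2: C, bond orders sum to 3 (valence 4) → 1 H
  atom 3: C, bond orders sum to 2 (valence 4) → 2 H
  atom 4: C, bond orders sum to 3 (valence 4) → 1 H
  atom 5: C, bond orders sum to 1 (valence 4) → 3 H
  atom 6: C, bond orders sum to 2 (valence 4) → 2 H
  atom 7: C, bond orders sum to 2 (valence 4) → 2 H
  atom 8: C, bond orders sum to 3 (valence 4) → 1 H
  atom 9: N, bond orders sum to 1 (valence 3) → 2 H
  atom 10: C, bond orders sum to 1 (valence 4) → 3 H
  atom 11: C, bond orders sum to 3 (valence 4) → 1 H
  atom 12: C, bond orders sum to 3 (valence 4) → 1 H
  atom 13: C, bond orders sum to 2 (valence 4) → 2 H
  atom 14: C, bond orders sum to 3 (valence 4) → 1 H
  atom 15: N, bond orders sum to 1 (valence 3) → 2 H
  atom 16: C, bond orders sum to 2 (valence 4) → 2 H
  atom 17: C, bond orders sum to 2 (valence 4) → 2 H
  atom 18: C, bond orders sum to 2 (valence 4) → 2 H
  atom 19: I (halogen, monovalent) → 0 H
Totals → C:15, H:30, Cl:1, I:1, N:2.
In Hill order: C15H30ClIN2.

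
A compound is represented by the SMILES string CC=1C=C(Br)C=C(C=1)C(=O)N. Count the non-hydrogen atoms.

Every atom symbol written in the SMILES (organic subset) is one heavy atom; implicit H are not written.
Heavy atoms by element → Br:1, C:8, N:1, O:1.
Total: 11.

11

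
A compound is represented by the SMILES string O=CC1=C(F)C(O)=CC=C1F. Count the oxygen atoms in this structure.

2

Scan the SMILES for O atoms (remember two-letter symbols like Cl and Br are single atoms).
Oxygen count: 2.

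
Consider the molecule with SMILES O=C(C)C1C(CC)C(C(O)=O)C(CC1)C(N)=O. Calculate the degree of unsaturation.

4

Molecular formula: C12H19NO4.
DoU = (2C + 2 + N − H − X) / 2, where X is the halogen count and O/S are ignored.
    = (2·12 + 2 + 1 − 19 − 0) / 2 = 8 / 2 = 4.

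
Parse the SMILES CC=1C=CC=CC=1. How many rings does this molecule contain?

In SMILES, each pair of matching ring-closure digits denotes one ring-closing bond; the number of such bonds equals the number of independent rings.
Ring-closure bonds here: 1.

1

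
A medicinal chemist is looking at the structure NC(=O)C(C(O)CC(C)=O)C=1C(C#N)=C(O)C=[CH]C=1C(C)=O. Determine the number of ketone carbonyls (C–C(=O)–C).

The ketone motif appears at heavy-atom positions 8, 20 in the SMILES.
Other groups present: 1 amide, 2 hydroxyl, 1 nitrile.
Ketone count: 2.

2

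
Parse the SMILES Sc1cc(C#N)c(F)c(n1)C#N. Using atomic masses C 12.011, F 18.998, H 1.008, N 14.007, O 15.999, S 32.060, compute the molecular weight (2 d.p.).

First, the molecular formula is C7H2FN3S (counting implicit H from valence).
  C: 7 × 12.011 = 84.077
  F: 1 × 18.998 = 18.998
  H: 2 × 1.008 = 2.016
  N: 3 × 14.007 = 42.021
  S: 1 × 32.060 = 32.060
Sum: 7×12.011 + 1×18.998 + 2×1.008 + 3×14.007 + 1×32.060 = 179.172 → 179.17 g/mol.

179.17 g/mol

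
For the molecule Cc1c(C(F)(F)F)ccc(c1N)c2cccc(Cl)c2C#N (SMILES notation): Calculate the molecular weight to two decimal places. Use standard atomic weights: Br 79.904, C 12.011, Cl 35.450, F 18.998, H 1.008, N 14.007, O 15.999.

First, the molecular formula is C15H10ClF3N2 (counting implicit H from valence).
  C: 15 × 12.011 = 180.165
  Cl: 1 × 35.450 = 35.450
  F: 3 × 18.998 = 56.994
  H: 10 × 1.008 = 10.080
  N: 2 × 14.007 = 28.014
Sum: 15×12.011 + 1×35.450 + 3×18.998 + 10×1.008 + 2×14.007 = 310.703 → 310.70 g/mol.

310.70 g/mol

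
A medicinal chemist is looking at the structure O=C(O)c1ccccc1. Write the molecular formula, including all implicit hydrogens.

C7H6O2

Walk through each heavy atom and fill implicit hydrogens from standard valence (C 4, N 3, O 2, S 2, halogen 1); for lowercase aromatic atoms, an aromatic c carries 1 H when it has two neighbours and 0 H with three, and aromatic n carries 0 H:
  atom 1: O, bond orders sum to 2 (valence 2) → 0 H
  atom 2: C, bond orders sum to 4 (valence 4) → 0 H
  atom 3: O, bond orders sum to 1 (valence 2) → 1 H
  atom 4: aromatic c, 3 neighbours → 0 H
  atom 5: aromatic c, 2 neighbours → 1 H
  atom 6: aromatic c, 2 neighbours → 1 H
  atom 7: aromatic c, 2 neighbours → 1 H
  atom 8: aromatic c, 2 neighbours → 1 H
  atom 9: aromatic c, 2 neighbours → 1 H
Totals → C:7, H:6, O:2.
In Hill order: C7H6O2.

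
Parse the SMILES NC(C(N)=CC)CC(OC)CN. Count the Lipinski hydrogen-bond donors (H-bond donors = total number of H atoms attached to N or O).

6

Donors: find every N or O and count the H atoms it carries.
  atom 1 (N): bond orders sum to 1 → 2 H
  atom 4 (N): bond orders sum to 1 → 2 H
  atom 9 (O): bond orders sum to 2 → 0 H
  atom 12 (N): bond orders sum to 1 → 2 H
Lipinski HBD = 6.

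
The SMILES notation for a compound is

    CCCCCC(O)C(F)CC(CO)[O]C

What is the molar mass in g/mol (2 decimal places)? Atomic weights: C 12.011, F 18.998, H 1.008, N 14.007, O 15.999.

First, the molecular formula is C11H23FO3 (counting implicit H from valence).
  C: 11 × 12.011 = 132.121
  F: 1 × 18.998 = 18.998
  H: 23 × 1.008 = 23.184
  O: 3 × 15.999 = 47.997
Sum: 11×12.011 + 1×18.998 + 23×1.008 + 3×15.999 = 222.300 → 222.30 g/mol.

222.30 g/mol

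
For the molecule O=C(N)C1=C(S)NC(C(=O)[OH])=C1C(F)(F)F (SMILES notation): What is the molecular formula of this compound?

C7H5F3N2O3S

Walk through each heavy atom and fill implicit hydrogens from standard valence (C 4, N 3, O 2, S 2, halogen 1):
  atom 1: O, bond orders sum to 2 (valence 2) → 0 H
  atom 2: C, bond orders sum to 4 (valence 4) → 0 H
  atom 3: N, bond orders sum to 1 (valence 3) → 2 H
  atom 4: C, bond orders sum to 4 (valence 4) → 0 H
  atom 5: C, bond orders sum to 4 (valence 4) → 0 H
  atom 6: S, bond orders sum to 1 (valence 2) → 1 H
  atom 7: N, bond orders sum to 2 (valence 3) → 1 H
  atom 8: C, bond orders sum to 4 (valence 4) → 0 H
  atom 9: C, bond orders sum to 4 (valence 4) → 0 H
  atom 10: O, bond orders sum to 2 (valence 2) → 0 H
  atom 11: O with explicit H count 1
  atom 12: C, bond orders sum to 4 (valence 4) → 0 H
  atom 13: C, bond orders sum to 4 (valence 4) → 0 H
  atom 14: F (halogen, monovalent) → 0 H
  atom 15: F (halogen, monovalent) → 0 H
  atom 16: F (halogen, monovalent) → 0 H
Totals → C:7, H:5, F:3, N:2, O:3, S:1.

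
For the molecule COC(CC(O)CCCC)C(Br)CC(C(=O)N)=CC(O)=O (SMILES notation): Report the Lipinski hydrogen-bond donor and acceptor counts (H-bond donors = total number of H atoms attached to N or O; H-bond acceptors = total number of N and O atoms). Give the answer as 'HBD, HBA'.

Donors: find every N or O and count the H atoms it carries.
  atom 2 (O): bond orders sum to 2 → 0 H
  atom 6 (O): bond orders sum to 1 → 1 H
  atom 16 (O): bond orders sum to 2 → 0 H
  atom 17 (N): bond orders sum to 1 → 2 H
  atom 20 (O): bond orders sum to 1 → 1 H
  atom 21 (O): bond orders sum to 2 → 0 H
Lipinski HBD = 4.
Acceptors: N atoms = 1, O atoms = 5 → HBA = 6.

4, 6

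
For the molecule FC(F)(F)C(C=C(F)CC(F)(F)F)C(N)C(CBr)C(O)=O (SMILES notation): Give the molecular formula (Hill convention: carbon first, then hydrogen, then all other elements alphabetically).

C10H11BrF7NO2

Walk through each heavy atom and fill implicit hydrogens from standard valence (C 4, N 3, O 2, S 2, halogen 1):
  atom 1: F (halogen, monovalent) → 0 H
  atom 2: C, bond orders sum to 4 (valence 4) → 0 H
  atom 3: F (halogen, monovalent) → 0 H
  atom 4: F (halogen, monovalent) → 0 H
  atom 5: C, bond orders sum to 3 (valence 4) → 1 H
  atom 6: C, bond orders sum to 3 (valence 4) → 1 H
  atom 7: C, bond orders sum to 4 (valence 4) → 0 H
  atom 8: F (halogen, monovalent) → 0 H
  atom 9: C, bond orders sum to 2 (valence 4) → 2 H
  atom 10: C, bond orders sum to 4 (valence 4) → 0 H
  atom 11: F (halogen, monovalent) → 0 H
  atom 12: F (halogen, monovalent) → 0 H
  atom 13: F (halogen, monovalent) → 0 H
  atom 14: C, bond orders sum to 3 (valence 4) → 1 H
  atom 15: N, bond orders sum to 1 (valence 3) → 2 H
  atom 16: C, bond orders sum to 3 (valence 4) → 1 H
  atom 17: C, bond orders sum to 2 (valence 4) → 2 H
  atom 18: Br (halogen, monovalent) → 0 H
  atom 19: C, bond orders sum to 4 (valence 4) → 0 H
  atom 20: O, bond orders sum to 1 (valence 2) → 1 H
  atom 21: O, bond orders sum to 2 (valence 2) → 0 H
Totals → C:10, H:11, Br:1, F:7, N:1, O:2.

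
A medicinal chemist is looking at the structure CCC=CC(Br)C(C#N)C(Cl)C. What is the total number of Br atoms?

Scan the SMILES for Br atoms (remember two-letter symbols like Cl and Br are single atoms).
Bromine count: 1.

1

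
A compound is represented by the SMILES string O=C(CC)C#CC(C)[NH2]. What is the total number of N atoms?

Scan the SMILES for N atoms (remember two-letter symbols like Cl and Br are single atoms).
Nitrogen count: 1.

1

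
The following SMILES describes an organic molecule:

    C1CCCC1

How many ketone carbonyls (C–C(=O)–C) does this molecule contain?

Scan the SMILES for the ketone motif — none present.

0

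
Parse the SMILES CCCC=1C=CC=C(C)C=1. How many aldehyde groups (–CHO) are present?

0

Scan the SMILES for the aldehyde motif — none present.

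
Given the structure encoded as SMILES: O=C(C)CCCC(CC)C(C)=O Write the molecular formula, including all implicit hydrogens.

Walk through each heavy atom and fill implicit hydrogens from standard valence (C 4, N 3, O 2, S 2, halogen 1):
  atom 1: O, bond orders sum to 2 (valence 2) → 0 H
  atom 2: C, bond orders sum to 4 (valence 4) → 0 H
  atom 3: C, bond orders sum to 1 (valence 4) → 3 H
  atom 4: C, bond orders sum to 2 (valence 4) → 2 H
  atom 5: C, bond orders sum to 2 (valence 4) → 2 H
  atom 6: C, bond orders sum to 2 (valence 4) → 2 H
  atom 7: C, bond orders sum to 3 (valence 4) → 1 H
  atom 8: C, bond orders sum to 2 (valence 4) → 2 H
  atom 9: C, bond orders sum to 1 (valence 4) → 3 H
  atom 10: C, bond orders sum to 4 (valence 4) → 0 H
  atom 11: C, bond orders sum to 1 (valence 4) → 3 H
  atom 12: O, bond orders sum to 2 (valence 2) → 0 H
Totals → C:10, H:18, O:2.
In Hill order: C10H18O2.

C10H18O2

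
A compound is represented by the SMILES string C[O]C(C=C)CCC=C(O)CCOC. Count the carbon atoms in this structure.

Count every carbon token in the SMILES (each C, including those in ring-closure positions and inside branches).
Carbon count: 11.

11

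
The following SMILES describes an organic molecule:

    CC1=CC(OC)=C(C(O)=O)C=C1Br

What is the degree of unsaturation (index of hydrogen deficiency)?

Degree of unsaturation = (number of rings) + (number of π bonds).
Ring closures in the SMILES: 1.
π bonds: 4 double bonds (each 1 DoU) → 4 DoU from unsaturation.
Total DoU = 1 + 4 = 5.

5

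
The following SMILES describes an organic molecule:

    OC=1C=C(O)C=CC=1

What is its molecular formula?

Walk through each heavy atom and fill implicit hydrogens from standard valence (C 4, N 3, O 2, S 2, halogen 1):
  atom 1: O, bond orders sum to 1 (valence 2) → 1 H
  atom 2: C, bond orders sum to 4 (valence 4) → 0 H
  atom 3: C, bond orders sum to 3 (valence 4) → 1 H
  atom 4: C, bond orders sum to 4 (valence 4) → 0 H
  atom 5: O, bond orders sum to 1 (valence 2) → 1 H
  atom 6: C, bond orders sum to 3 (valence 4) → 1 H
  atom 7: C, bond orders sum to 3 (valence 4) → 1 H
  atom 8: C, bond orders sum to 3 (valence 4) → 1 H
Totals → C:6, H:6, O:2.
In Hill order: C6H6O2.

C6H6O2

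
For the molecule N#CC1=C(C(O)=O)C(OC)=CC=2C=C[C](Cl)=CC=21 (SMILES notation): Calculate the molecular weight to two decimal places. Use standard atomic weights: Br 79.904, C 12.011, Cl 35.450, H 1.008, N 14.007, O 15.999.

First, the molecular formula is C13H8ClNO3 (counting implicit H from valence).
  C: 13 × 12.011 = 156.143
  Cl: 1 × 35.450 = 35.450
  H: 8 × 1.008 = 8.064
  N: 1 × 14.007 = 14.007
  O: 3 × 15.999 = 47.997
Sum: 13×12.011 + 1×35.450 + 8×1.008 + 1×14.007 + 3×15.999 = 261.661 → 261.66 g/mol.

261.66 g/mol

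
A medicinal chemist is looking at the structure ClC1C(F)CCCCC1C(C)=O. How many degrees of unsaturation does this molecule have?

Degree of unsaturation = (number of rings) + (number of π bonds).
Ring closures in the SMILES: 1.
π bonds: 1 double bond (each 1 DoU) → 1 DoU from unsaturation.
Total DoU = 1 + 1 = 2.

2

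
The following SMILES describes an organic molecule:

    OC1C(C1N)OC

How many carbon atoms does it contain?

Count every carbon token in the SMILES (each C, including those in ring-closure positions and inside branches).
Carbon count: 4.

4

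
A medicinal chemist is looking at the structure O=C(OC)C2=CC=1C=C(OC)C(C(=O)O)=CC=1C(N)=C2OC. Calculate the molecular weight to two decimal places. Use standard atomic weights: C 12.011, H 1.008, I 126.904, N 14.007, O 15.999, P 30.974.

First, the molecular formula is C15H15NO6 (counting implicit H from valence).
  C: 15 × 12.011 = 180.165
  H: 15 × 1.008 = 15.120
  N: 1 × 14.007 = 14.007
  O: 6 × 15.999 = 95.994
Sum: 15×12.011 + 15×1.008 + 1×14.007 + 6×15.999 = 305.286 → 305.29 g/mol.

305.29 g/mol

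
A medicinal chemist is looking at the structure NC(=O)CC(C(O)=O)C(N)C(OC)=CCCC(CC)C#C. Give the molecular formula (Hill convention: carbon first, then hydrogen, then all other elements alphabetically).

C15H24N2O4

Walk through each heavy atom and fill implicit hydrogens from standard valence (C 4, N 3, O 2, S 2, halogen 1):
  atom 1: N, bond orders sum to 1 (valence 3) → 2 H
  atom 2: C, bond orders sum to 4 (valence 4) → 0 H
  atom 3: O, bond orders sum to 2 (valence 2) → 0 H
  atom 4: C, bond orders sum to 2 (valence 4) → 2 H
  atom 5: C, bond orders sum to 3 (valence 4) → 1 H
  atom 6: C, bond orders sum to 4 (valence 4) → 0 H
  atom 7: O, bond orders sum to 1 (valence 2) → 1 H
  atom 8: O, bond orders sum to 2 (valence 2) → 0 H
  atom 9: C, bond orders sum to 3 (valence 4) → 1 H
  atom 10: N, bond orders sum to 1 (valence 3) → 2 H
  atom 11: C, bond orders sum to 4 (valence 4) → 0 H
  atom 12: O, bond orders sum to 2 (valence 2) → 0 H
  atom 13: C, bond orders sum to 1 (valence 4) → 3 H
  atom 14: C, bond orders sum to 3 (valence 4) → 1 H
  atom 15: C, bond orders sum to 2 (valence 4) → 2 H
  atom 16: C, bond orders sum to 2 (valence 4) → 2 H
  atom 17: C, bond orders sum to 3 (valence 4) → 1 H
  atom 18: C, bond orders sum to 2 (valence 4) → 2 H
  atom 19: C, bond orders sum to 1 (valence 4) → 3 H
  atom 20: C, bond orders sum to 4 (valence 4) → 0 H
  atom 21: C, bond orders sum to 3 (valence 4) → 1 H
Totals → C:15, H:24, N:2, O:4.
In Hill order: C15H24N2O4.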